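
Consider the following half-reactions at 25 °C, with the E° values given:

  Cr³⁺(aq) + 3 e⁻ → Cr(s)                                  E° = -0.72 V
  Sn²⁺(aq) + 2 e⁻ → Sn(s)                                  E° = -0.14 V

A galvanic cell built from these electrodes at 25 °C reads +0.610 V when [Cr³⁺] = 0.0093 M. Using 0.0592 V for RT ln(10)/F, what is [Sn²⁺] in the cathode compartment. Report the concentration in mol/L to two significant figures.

Sn²⁺/Sn is the cathode, Cr³⁺/Cr the anode: E°cell = +0.58 V, n = 6.
Overall reaction: 3 Sn²⁺(aq) + 2 Cr(s) → 3 Sn(s) + 2 Cr³⁺(aq); Q = [Cr³⁺]^2/[Sn²⁺]^3.
From E = E° − (0.0592/n) log Q: log Q = (E° − E)·n/0.0592 = (+0.58 − (+0.610))·6/0.0592 = -3.0405.
So 3·log[Sn²⁺] = 2·log(0.0093) − log Q = -4.0630 − (-3.0405) = -1.0225; log[Sn²⁺] = -1.0225 / 3 = -0.3408; [Sn²⁺] = 10^(-0.3408) ≈ 0.46 M.

0.46 M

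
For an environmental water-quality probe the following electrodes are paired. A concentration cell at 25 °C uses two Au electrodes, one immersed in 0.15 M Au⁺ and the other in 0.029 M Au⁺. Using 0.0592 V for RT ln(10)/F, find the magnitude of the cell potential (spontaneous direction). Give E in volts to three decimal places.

+0.042 V

For a concentration cell E°cell = 0. The 0.15 M side is the cathode (reduction is favoured where [Au⁺] is higher).
With n = 1, E = −(0.0592/1) log([Au⁺]ₐₙ/[Au⁺]꜀ₐₜ) = −(0.0592/1) log(0.029/0.15) = −(0.0592/1)(-0.714) = +0.042 V.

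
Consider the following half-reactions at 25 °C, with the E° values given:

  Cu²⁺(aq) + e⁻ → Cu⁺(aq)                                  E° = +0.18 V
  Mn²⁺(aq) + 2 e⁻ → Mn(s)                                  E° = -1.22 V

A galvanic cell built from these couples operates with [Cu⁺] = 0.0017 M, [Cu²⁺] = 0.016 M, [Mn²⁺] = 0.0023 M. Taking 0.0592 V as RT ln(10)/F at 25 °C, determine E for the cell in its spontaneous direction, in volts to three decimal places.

Cu²⁺/Cu⁺ is the cathode (higher E°), Mn²⁺/Mn the anode: E°cell = +0.18 − (-1.22) = +1.40 V, n = 2.
Overall: 2 Cu²⁺(aq) + Mn(s) → 2 Cu⁺(aq) + Mn²⁺(aq)
Q = [Cu⁺]^2·[Mn²⁺] / ([Cu²⁺]^2); log Q = -4.586.
E = E° − (0.0592/n) log Q = +1.40 − (0.0592/2)(-4.586) = +1.536 V.

+1.536 V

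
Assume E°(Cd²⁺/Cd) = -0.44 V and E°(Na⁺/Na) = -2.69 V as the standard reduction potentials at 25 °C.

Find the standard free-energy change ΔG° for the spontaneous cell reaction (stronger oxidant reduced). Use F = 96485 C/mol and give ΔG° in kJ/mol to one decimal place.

-434.2 kJ/mol

Cd²⁺/Cd (E° = -0.44 V) is the cathode; Na⁺/Na (E° = -2.69 V) is the anode, so E°cell = +2.25 V.
Balancing electrons gives n = 2 (lcm of 2 and 1).
ΔG° = −nFE° = −(2)(96485)(+2.25) = -434,182 J = -434.2 kJ/mol.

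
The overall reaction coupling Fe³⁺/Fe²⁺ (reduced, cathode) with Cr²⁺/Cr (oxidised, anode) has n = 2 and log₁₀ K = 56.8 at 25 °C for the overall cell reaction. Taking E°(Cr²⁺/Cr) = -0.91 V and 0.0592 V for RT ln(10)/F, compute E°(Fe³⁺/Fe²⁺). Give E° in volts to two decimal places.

+0.77 V

E°cell = (0.0592/n)·log K = (0.0592/2)(56.8) = +1.681 V.
Since Fe³⁺/Fe²⁺ is the cathode and Cr²⁺/Cr the anode, E°cell = E°(Fe³⁺/Fe²⁺) − E°(Cr²⁺/Cr).
So E°(Fe³⁺/Fe²⁺) = E°cell + E°(Cr²⁺/Cr) = +1.681 + (-0.91) = +0.77 V.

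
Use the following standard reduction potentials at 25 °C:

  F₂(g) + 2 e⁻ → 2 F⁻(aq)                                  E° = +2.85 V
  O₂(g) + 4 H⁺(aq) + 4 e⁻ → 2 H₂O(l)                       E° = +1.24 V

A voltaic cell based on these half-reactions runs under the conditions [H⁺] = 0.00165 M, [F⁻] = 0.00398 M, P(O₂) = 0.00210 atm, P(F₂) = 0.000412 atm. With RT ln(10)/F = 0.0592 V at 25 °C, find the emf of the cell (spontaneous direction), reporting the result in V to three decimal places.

+1.856 V

F₂/F⁻ is the cathode (higher E°), O₂/H₂O the anode: E°cell = +2.85 − (+1.24) = +1.61 V, n = 4.
Overall: 2 F₂(g) + 2 H₂O(l) → 4 F⁻(aq) + O₂(g) + 4 H⁺(aq)
Q = [F⁻]^4·P(O₂)·[H⁺]^4 / (P(F₂)^2); log Q = -16.638.
E = E° − (0.0592/n) log Q = +1.61 − (0.0592/4)(-16.638) = +1.856 V.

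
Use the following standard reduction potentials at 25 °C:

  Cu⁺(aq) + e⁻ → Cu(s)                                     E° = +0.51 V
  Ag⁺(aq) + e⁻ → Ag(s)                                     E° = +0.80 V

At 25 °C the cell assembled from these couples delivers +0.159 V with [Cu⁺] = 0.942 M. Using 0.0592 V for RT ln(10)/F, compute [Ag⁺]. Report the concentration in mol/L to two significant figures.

Ag⁺/Ag is the cathode, Cu⁺/Cu the anode: E°cell = +0.29 V, n = 1.
Overall reaction: Ag⁺(aq) + Cu(s) → Ag(s) + Cu⁺(aq); Q = [Cu⁺]^1/[Ag⁺]^1.
From E = E° − (0.0592/n) log Q: log Q = (E° − E)·n/0.0592 = (+0.29 − (+0.159))·1/0.0592 = 2.2128.
So 1·log[Ag⁺] = 1·log(0.942) − log Q = -0.0259 − (2.2128) = -2.2387; [Ag⁺] = 10^(-2.2387) ≈ 0.0058 M.

0.0058 M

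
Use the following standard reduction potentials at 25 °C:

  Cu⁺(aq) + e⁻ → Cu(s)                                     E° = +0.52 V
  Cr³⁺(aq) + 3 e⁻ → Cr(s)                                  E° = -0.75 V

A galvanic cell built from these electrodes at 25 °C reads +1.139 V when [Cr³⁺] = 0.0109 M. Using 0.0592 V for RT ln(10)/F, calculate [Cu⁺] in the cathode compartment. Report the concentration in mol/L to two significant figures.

Cu⁺/Cu is the cathode, Cr³⁺/Cr the anode: E°cell = +1.27 V, n = 3.
Overall reaction: 3 Cu⁺(aq) + Cr(s) → 3 Cu(s) + Cr³⁺(aq); Q = [Cr³⁺]^1/[Cu⁺]^3.
From E = E° − (0.0592/n) log Q: log Q = (E° − E)·n/0.0592 = (+1.27 − (+1.139))·3/0.0592 = 6.6385.
So 3·log[Cu⁺] = 1·log(0.0109) − log Q = -1.9626 − (6.6385) = -8.6011; log[Cu⁺] = -8.6011 / 3 = -2.8670; [Cu⁺] = 10^(-2.8670) ≈ 0.0014 M.

0.0014 M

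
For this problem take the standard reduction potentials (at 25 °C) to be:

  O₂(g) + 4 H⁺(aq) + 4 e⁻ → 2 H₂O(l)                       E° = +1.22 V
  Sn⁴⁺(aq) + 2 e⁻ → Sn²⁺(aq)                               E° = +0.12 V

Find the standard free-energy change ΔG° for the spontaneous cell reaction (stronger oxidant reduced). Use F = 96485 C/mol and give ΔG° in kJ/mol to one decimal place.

-424.5 kJ/mol

O₂/H₂O (E° = +1.22 V) is the cathode; Sn⁴⁺/Sn²⁺ (E° = +0.12 V) is the anode, so E°cell = +1.10 V.
Balancing electrons gives n = 4 (lcm of 4 and 2).
ΔG° = −nFE° = −(4)(96485)(+1.10) = -424,534 J = -424.5 kJ/mol.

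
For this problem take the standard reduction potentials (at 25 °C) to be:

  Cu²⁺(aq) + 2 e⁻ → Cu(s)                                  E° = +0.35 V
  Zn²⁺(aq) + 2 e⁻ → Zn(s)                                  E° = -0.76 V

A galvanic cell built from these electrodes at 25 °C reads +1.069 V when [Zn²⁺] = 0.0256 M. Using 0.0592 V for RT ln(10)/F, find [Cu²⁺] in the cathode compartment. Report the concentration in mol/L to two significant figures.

Cu²⁺/Cu is the cathode, Zn²⁺/Zn the anode: E°cell = +1.11 V, n = 2.
Overall reaction: Cu²⁺(aq) + Zn(s) → Cu(s) + Zn²⁺(aq); Q = [Zn²⁺]^1/[Cu²⁺]^1.
From E = E° − (0.0592/n) log Q: log Q = (E° − E)·n/0.0592 = (+1.11 − (+1.069))·2/0.0592 = 1.3851.
So 1·log[Cu²⁺] = 1·log(0.0256) − log Q = -1.5918 − (1.3851) = -2.9769; [Cu²⁺] = 10^(-2.9769) ≈ 0.0011 M.

0.0011 M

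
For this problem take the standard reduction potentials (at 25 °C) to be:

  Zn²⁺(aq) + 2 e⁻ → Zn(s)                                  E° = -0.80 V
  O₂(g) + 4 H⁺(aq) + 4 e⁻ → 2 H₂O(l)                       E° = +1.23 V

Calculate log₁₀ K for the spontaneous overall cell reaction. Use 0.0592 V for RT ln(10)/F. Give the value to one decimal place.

Cathode: O₂/H₂O; anode: Zn²⁺/Zn. E°cell = +2.03 V, n = 4.
log K = nE°cell / 0.0592 = (4)(+2.03) / 0.0592 = 137.2.

137.2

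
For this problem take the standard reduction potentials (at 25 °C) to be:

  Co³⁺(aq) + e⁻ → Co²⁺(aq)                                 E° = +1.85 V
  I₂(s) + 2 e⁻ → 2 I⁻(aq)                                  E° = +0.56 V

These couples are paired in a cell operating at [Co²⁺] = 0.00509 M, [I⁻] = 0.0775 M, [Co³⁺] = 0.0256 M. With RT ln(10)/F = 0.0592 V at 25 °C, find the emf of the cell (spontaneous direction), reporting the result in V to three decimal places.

+1.266 V

Co³⁺/Co²⁺ is the cathode (higher E°), I₂/I⁻ the anode: E°cell = +1.85 − (+0.56) = +1.29 V, n = 2.
Overall: 2 Co³⁺(aq) + 2 I⁻(aq) → 2 Co²⁺(aq) + I₂(s)
Q = [Co²⁺]^2 / ([Co³⁺]^2·[I⁻]^2); log Q = 0.818.
E = E° − (0.0592/n) log Q = +1.29 − (0.0592/2)(0.818) = +1.266 V.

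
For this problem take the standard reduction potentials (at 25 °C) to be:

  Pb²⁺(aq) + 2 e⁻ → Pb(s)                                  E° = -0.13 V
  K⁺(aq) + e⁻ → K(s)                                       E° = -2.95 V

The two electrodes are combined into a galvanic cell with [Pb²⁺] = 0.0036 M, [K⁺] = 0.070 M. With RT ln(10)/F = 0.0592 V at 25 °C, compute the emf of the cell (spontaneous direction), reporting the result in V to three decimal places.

Pb²⁺/Pb is the cathode (higher E°), K⁺/K the anode: E°cell = -0.13 − (-2.95) = +2.82 V, n = 2.
Overall: Pb²⁺(aq) + 2 K(s) → Pb(s) + 2 K⁺(aq)
Q = [K⁺]^2 / ([Pb²⁺]); log Q = 0.134.
E = E° − (0.0592/n) log Q = +2.82 − (0.0592/2)(0.134) = +2.816 V.

+2.816 V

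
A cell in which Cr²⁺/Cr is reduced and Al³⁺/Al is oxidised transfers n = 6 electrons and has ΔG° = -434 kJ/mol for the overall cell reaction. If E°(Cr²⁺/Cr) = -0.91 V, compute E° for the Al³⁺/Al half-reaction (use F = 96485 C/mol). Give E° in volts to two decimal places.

-1.66 V

E°cell = −ΔG°/(nF) = −(-434×10³)/((6)(96485)) = +0.750 V.
Since Cr²⁺/Cr is the cathode and Al³⁺/Al the anode, E°cell = E°(Cr²⁺/Cr) − E°(Al³⁺/Al).
So E°(Al³⁺/Al) = E°(Cr²⁺/Cr) − E°cell = (-0.91) − (+0.750) = -1.66 V.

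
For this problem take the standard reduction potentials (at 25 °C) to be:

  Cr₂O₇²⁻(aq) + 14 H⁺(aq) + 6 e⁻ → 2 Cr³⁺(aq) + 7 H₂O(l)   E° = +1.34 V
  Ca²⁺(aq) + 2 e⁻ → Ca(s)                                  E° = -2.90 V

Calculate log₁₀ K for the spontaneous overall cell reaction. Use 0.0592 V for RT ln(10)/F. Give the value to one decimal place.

429.7

Cathode: Cr₂O₇²⁻/Cr³⁺; anode: Ca²⁺/Ca. E°cell = +4.24 V, n = 6.
log K = nE°cell / 0.0592 = (6)(+4.24) / 0.0592 = 429.7.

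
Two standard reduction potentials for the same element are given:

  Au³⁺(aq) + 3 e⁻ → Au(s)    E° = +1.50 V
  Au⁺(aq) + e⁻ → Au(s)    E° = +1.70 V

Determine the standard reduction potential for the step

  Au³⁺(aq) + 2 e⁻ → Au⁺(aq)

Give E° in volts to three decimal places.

Sequential free energies add, so n₃E°₃ = n₁E°₁ + n₂E°₂.
With n₃ = 3, and the known step contributing 1×(+1.70) V, the unknown satisfies 2·E° = 3×(+1.50) − 1×(+1.70) = +2.800.
E° = +2.800 / 2 = +1.400 V.

+1.400 V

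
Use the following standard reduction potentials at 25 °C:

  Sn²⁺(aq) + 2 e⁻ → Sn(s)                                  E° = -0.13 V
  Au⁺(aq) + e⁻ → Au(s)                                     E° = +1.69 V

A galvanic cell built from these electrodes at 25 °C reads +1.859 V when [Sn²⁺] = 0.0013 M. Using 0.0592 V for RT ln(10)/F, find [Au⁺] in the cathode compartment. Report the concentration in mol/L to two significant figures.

0.16 M

Au⁺/Au is the cathode, Sn²⁺/Sn the anode: E°cell = +1.82 V, n = 2.
Overall reaction: 2 Au⁺(aq) + Sn(s) → 2 Au(s) + Sn²⁺(aq); Q = [Sn²⁺]^1/[Au⁺]^2.
From E = E° − (0.0592/n) log Q: log Q = (E° − E)·n/0.0592 = (+1.82 − (+1.859))·2/0.0592 = -1.3176.
So 2·log[Au⁺] = 1·log(0.0013) − log Q = -2.8861 − (-1.3176) = -1.5685; log[Au⁺] = -1.5685 / 2 = -0.7843; [Au⁺] = 10^(-0.7843) ≈ 0.16 M.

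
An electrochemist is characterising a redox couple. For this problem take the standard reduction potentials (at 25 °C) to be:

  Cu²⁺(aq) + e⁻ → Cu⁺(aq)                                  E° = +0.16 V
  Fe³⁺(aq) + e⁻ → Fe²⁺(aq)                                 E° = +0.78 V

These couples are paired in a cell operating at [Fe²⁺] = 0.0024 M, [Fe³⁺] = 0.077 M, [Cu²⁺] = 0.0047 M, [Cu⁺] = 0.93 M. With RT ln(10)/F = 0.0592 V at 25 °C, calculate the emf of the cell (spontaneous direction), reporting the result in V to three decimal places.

+0.845 V

Fe³⁺/Fe²⁺ is the cathode (higher E°), Cu²⁺/Cu⁺ the anode: E°cell = +0.78 − (+0.16) = +0.62 V, n = 1.
Overall: Fe³⁺(aq) + Cu⁺(aq) → Fe²⁺(aq) + Cu²⁺(aq)
Q = [Fe²⁺]·[Cu²⁺] / ([Fe³⁺]·[Cu⁺]); log Q = -3.803.
E = E° − (0.0592/n) log Q = +0.62 − (0.0592/1)(-3.803) = +0.845 V.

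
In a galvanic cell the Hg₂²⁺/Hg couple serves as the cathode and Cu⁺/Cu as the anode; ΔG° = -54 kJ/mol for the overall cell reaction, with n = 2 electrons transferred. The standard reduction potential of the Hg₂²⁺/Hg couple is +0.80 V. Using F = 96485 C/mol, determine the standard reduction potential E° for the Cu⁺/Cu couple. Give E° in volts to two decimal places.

+0.52 V

E°cell = −ΔG°/(nF) = −(-54×10³)/((2)(96485)) = +0.280 V.
Since Hg₂²⁺/Hg is the cathode and Cu⁺/Cu the anode, E°cell = E°(Hg₂²⁺/Hg) − E°(Cu⁺/Cu).
So E°(Cu⁺/Cu) = E°(Hg₂²⁺/Hg) − E°cell = (+0.80) − (+0.280) = +0.52 V.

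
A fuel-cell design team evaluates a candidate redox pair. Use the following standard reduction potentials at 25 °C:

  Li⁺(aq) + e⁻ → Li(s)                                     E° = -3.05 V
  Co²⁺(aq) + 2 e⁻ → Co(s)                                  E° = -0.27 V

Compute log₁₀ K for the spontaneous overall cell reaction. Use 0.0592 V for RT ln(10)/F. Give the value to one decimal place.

93.9

Cathode: Co²⁺/Co; anode: Li⁺/Li. E°cell = +2.78 V, n = 2.
log K = nE°cell / 0.0592 = (2)(+2.78) / 0.0592 = 93.9.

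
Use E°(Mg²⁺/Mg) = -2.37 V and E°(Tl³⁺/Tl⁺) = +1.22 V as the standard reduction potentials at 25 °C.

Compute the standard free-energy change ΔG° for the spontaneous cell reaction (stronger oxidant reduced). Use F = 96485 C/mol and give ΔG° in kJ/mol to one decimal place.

-692.8 kJ/mol

Tl³⁺/Tl⁺ (E° = +1.22 V) is the cathode; Mg²⁺/Mg (E° = -2.37 V) is the anode, so E°cell = +3.59 V.
Balancing electrons gives n = 2 (lcm of 2 and 2).
ΔG° = −nFE° = −(2)(96485)(+3.59) = -692,762 J = -692.8 kJ/mol.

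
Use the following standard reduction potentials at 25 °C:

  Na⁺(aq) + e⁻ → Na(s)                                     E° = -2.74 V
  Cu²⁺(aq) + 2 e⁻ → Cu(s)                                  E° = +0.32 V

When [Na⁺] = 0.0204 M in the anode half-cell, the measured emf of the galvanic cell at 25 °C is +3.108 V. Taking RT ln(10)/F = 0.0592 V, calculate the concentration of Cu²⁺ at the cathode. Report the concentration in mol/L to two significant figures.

Cu²⁺/Cu is the cathode, Na⁺/Na the anode: E°cell = +3.06 V, n = 2.
Overall reaction: Cu²⁺(aq) + 2 Na(s) → Cu(s) + 2 Na⁺(aq); Q = [Na⁺]^2/[Cu²⁺]^1.
From E = E° − (0.0592/n) log Q: log Q = (E° − E)·n/0.0592 = (+3.06 − (+3.108))·2/0.0592 = -1.6216.
So 1·log[Cu²⁺] = 2·log(0.0204) − log Q = -3.3807 − (-1.6216) = -1.7591; [Cu²⁺] = 10^(-1.7591) ≈ 0.017 M.

0.017 M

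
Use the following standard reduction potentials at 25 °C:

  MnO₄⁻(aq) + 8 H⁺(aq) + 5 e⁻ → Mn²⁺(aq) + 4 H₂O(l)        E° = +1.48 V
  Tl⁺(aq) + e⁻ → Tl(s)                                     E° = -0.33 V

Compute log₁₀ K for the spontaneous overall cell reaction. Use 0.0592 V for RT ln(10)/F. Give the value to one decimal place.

152.9

Cathode: MnO₄⁻/Mn²⁺; anode: Tl⁺/Tl. E°cell = +1.81 V, n = 5.
log K = nE°cell / 0.0592 = (5)(+1.81) / 0.0592 = 152.9.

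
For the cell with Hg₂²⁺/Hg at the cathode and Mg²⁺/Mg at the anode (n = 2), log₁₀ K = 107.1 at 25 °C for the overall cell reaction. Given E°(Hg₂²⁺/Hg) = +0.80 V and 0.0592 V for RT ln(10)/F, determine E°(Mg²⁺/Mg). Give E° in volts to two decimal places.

E°cell = (0.0592/n)·log K = (0.0592/2)(107.1) = +3.170 V.
Since Hg₂²⁺/Hg is the cathode and Mg²⁺/Mg the anode, E°cell = E°(Hg₂²⁺/Hg) − E°(Mg²⁺/Mg).
So E°(Mg²⁺/Mg) = E°(Hg₂²⁺/Hg) − E°cell = (+0.80) − (+3.170) = -2.37 V.

-2.37 V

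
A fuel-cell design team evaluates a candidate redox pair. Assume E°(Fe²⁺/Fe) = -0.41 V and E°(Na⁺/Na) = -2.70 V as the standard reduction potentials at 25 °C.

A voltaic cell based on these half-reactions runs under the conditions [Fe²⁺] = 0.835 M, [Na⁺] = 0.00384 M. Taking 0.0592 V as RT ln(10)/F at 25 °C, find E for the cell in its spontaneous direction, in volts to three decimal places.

Fe²⁺/Fe is the cathode (higher E°), Na⁺/Na the anode: E°cell = -0.41 − (-2.70) = +2.29 V, n = 2.
Overall: Fe²⁺(aq) + 2 Na(s) → Fe(s) + 2 Na⁺(aq)
Q = [Na⁺]^2 / ([Fe²⁺]); log Q = -4.753.
E = E° − (0.0592/n) log Q = +2.29 − (0.0592/2)(-4.753) = +2.431 V.

+2.431 V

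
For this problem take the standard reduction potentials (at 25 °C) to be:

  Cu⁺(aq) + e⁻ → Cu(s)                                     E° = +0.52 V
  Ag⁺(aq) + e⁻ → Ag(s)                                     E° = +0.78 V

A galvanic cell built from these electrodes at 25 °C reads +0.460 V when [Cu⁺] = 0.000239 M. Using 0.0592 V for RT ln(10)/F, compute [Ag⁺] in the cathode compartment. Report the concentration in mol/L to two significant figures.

Ag⁺/Ag is the cathode, Cu⁺/Cu the anode: E°cell = +0.26 V, n = 1.
Overall reaction: Ag⁺(aq) + Cu(s) → Ag(s) + Cu⁺(aq); Q = [Cu⁺]^1/[Ag⁺]^1.
From E = E° − (0.0592/n) log Q: log Q = (E° − E)·n/0.0592 = (+0.26 − (+0.460))·1/0.0592 = -3.3784.
So 1·log[Ag⁺] = 1·log(0.000239) − log Q = -3.6216 − (-3.3784) = -0.2432; [Ag⁺] = 10^(-0.2432) ≈ 0.57 M.

0.57 M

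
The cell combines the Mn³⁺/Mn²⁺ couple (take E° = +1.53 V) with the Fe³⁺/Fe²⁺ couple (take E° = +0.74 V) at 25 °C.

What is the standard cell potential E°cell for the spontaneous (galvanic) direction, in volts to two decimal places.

+0.79 V

The Mn³⁺/Mn²⁺ couple has the higher reduction potential, so it is the cathode; Fe³⁺/Fe²⁺ is oxidised at the anode.
E°cell = E°(cathode) − E°(anode) = (+1.53) − (+0.74) = +0.79 V.
Since E°cell > 0, the reaction is spontaneous under standard conditions.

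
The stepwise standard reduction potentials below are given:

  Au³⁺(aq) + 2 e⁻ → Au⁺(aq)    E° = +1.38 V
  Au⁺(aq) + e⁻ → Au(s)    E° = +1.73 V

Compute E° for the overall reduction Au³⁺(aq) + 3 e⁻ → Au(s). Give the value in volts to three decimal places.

Standard free energies of sequential steps add: ΔG°₃ = ΔG°₁ + ΔG°₂, so n₃E°₃ = n₁E°₁ + n₂E°₂.
E°₃ = (2×+1.38 + 1×+1.73) / 3 = (+4.490) / 3 = +1.497 V.

+1.497 V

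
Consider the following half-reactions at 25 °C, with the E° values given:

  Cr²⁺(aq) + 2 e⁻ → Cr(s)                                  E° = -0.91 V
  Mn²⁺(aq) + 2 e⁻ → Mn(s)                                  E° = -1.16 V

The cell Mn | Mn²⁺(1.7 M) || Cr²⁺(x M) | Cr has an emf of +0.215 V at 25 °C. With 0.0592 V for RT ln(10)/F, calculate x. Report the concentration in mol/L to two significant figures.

0.11 M

Cr²⁺/Cr is the cathode, Mn²⁺/Mn the anode: E°cell = +0.25 V, n = 2.
Overall reaction: Cr²⁺(aq) + Mn(s) → Cr(s) + Mn²⁺(aq); Q = [Mn²⁺]^1/[Cr²⁺]^1.
From E = E° − (0.0592/n) log Q: log Q = (E° − E)·n/0.0592 = (+0.25 − (+0.215))·2/0.0592 = 1.1824.
So 1·log[Cr²⁺] = 1·log(1.7) − log Q = 0.2304 − (1.1824) = -0.9520; [Cr²⁺] = 10^(-0.9520) ≈ 0.11 M.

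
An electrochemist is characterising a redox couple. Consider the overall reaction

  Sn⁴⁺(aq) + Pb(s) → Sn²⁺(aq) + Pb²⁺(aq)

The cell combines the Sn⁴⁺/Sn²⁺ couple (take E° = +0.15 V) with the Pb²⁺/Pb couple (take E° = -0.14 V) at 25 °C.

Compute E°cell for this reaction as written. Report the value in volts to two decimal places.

The Sn⁴⁺/Sn²⁺ couple has the higher reduction potential, so it is the cathode; Pb²⁺/Pb is oxidised at the anode.
E°cell = E°(cathode) − E°(anode) = (+0.15) − (-0.14) = +0.29 V.
Since E°cell > 0, the reaction is spontaneous under standard conditions.

+0.29 V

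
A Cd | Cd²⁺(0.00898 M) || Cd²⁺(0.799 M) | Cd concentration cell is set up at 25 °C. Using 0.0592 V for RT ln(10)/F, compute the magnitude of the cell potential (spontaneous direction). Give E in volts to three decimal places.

+0.058 V

For a concentration cell E°cell = 0. The 0.799 M side is the cathode (reduction is favoured where [Cd²⁺] is higher).
With n = 2, E = −(0.0592/2) log([Cd²⁺]ₐₙ/[Cd²⁺]꜀ₐₜ) = −(0.0592/2) log(0.00898/0.799) = −(0.0592/2)(-1.949) = +0.058 V.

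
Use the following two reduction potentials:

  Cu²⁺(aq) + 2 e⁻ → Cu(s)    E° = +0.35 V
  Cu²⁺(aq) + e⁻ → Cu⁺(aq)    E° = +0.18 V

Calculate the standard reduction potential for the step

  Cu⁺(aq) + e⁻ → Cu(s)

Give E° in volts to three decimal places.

+0.520 V

Sequential free energies add, so n₃E°₃ = n₁E°₁ + n₂E°₂.
With n₃ = 2, and the known step contributing 1×(+0.18) V, the unknown satisfies 1·E° = 2×(+0.35) − 1×(+0.18) = +0.520.
E° = +0.520 / 1 = +0.520 V.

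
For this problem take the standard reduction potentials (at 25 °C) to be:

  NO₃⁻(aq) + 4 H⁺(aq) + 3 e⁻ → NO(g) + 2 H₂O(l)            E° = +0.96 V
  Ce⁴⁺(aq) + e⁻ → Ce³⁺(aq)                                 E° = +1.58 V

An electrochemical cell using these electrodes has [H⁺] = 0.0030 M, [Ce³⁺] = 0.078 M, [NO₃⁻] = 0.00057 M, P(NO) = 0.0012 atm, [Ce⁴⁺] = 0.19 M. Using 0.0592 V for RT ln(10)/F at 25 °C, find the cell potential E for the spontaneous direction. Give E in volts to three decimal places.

+0.848 V

Ce⁴⁺/Ce³⁺ is the cathode (higher E°), NO₃⁻/NO the anode: E°cell = +1.58 − (+0.96) = +0.62 V, n = 3.
Overall: 3 Ce⁴⁺(aq) + NO(g) + 2 H₂O(l) → 3 Ce³⁺(aq) + NO₃⁻(aq) + 4 H⁺(aq)
Q = [Ce³⁺]^3·[NO₃⁻]·[H⁺]^4 / ([Ce⁴⁺]^3·P(NO)); log Q = -11.575.
E = E° − (0.0592/n) log Q = +0.62 − (0.0592/3)(-11.575) = +0.848 V.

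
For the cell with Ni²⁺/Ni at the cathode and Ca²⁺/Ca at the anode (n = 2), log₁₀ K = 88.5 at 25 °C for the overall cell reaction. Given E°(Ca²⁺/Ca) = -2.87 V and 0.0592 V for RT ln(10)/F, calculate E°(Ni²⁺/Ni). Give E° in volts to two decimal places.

-0.25 V

E°cell = (0.0592/n)·log K = (0.0592/2)(88.5) = +2.620 V.
Since Ni²⁺/Ni is the cathode and Ca²⁺/Ca the anode, E°cell = E°(Ni²⁺/Ni) − E°(Ca²⁺/Ca).
So E°(Ni²⁺/Ni) = E°cell + E°(Ca²⁺/Ca) = +2.620 + (-2.87) = -0.25 V.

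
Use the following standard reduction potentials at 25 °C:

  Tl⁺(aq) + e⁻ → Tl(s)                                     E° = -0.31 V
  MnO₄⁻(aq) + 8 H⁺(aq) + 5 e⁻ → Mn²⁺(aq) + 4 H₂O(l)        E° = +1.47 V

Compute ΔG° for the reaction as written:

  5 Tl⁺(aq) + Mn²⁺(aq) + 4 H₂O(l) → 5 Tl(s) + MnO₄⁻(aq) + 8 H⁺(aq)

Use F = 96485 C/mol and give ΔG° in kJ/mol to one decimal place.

As written, Tl⁺/Tl is reduced (cathode) and MnO₄⁻/Mn²⁺ is oxidised (anode), so E°cell = (-0.31) − (+1.47) = -1.78 V.
Balancing electrons gives n = 5.
ΔG° = −nFE° = −(5)(96485)(-1.78) = 858,716 J = +858.7 kJ/mol.

+858.7 kJ/mol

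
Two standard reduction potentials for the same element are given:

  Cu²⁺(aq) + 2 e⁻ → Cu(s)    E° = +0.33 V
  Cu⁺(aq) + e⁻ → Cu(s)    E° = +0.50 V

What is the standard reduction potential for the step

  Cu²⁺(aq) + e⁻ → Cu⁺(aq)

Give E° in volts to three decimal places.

+0.160 V

Sequential free energies add, so n₃E°₃ = n₁E°₁ + n₂E°₂.
With n₃ = 2, and the known step contributing 1×(+0.50) V, the unknown satisfies 1·E° = 2×(+0.33) − 1×(+0.50) = +0.160.
E° = +0.160 / 1 = +0.160 V.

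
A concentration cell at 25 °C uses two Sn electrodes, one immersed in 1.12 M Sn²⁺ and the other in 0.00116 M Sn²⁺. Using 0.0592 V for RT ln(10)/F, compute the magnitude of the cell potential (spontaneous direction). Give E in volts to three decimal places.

+0.088 V

For a concentration cell E°cell = 0. The 1.12 M side is the cathode (reduction is favoured where [Sn²⁺] is higher).
With n = 2, E = −(0.0592/2) log([Sn²⁺]ₐₙ/[Sn²⁺]꜀ₐₜ) = −(0.0592/2) log(0.00116/1.12) = −(0.0592/2)(-2.985) = +0.088 V.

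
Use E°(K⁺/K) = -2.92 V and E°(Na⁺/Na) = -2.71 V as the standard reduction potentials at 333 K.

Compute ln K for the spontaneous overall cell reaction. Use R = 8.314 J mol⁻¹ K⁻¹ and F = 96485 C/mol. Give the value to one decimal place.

Cathode: Na⁺/Na; anode: K⁺/K. E°cell = (-2.71) − (-2.92) = +0.21 V, with n = 1.
ΔG° = −nFE° = −RT ln K, so ln K = nFE°/(RT) = (1)(96485)(+0.21) / ((8.314)(333)) = 7.319.

7.3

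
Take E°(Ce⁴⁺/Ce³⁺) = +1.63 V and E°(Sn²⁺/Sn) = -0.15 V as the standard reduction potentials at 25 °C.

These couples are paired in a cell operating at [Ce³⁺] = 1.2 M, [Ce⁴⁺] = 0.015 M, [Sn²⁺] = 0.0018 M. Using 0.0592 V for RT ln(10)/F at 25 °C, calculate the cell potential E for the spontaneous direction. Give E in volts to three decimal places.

Ce⁴⁺/Ce³⁺ is the cathode (higher E°), Sn²⁺/Sn the anode: E°cell = +1.63 − (-0.15) = +1.78 V, n = 2.
Overall: 2 Ce⁴⁺(aq) + Sn(s) → 2 Ce³⁺(aq) + Sn²⁺(aq)
Q = [Ce³⁺]^2·[Sn²⁺] / ([Ce⁴⁺]^2); log Q = 1.061.
E = E° − (0.0592/n) log Q = +1.78 − (0.0592/2)(1.061) = +1.749 V.

+1.749 V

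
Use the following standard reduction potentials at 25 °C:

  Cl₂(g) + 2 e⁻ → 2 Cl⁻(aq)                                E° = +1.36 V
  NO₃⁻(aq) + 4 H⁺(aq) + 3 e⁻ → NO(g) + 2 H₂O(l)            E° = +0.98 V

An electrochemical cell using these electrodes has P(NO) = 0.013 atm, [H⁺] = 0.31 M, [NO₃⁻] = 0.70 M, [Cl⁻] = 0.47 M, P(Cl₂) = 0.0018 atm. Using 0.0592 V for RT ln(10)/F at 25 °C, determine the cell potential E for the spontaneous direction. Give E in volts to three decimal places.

+0.324 V

Cl₂/Cl⁻ is the cathode (higher E°), NO₃⁻/NO the anode: E°cell = +1.36 − (+0.98) = +0.38 V, n = 6.
Overall: 3 Cl₂(g) + 2 NO(g) + 4 H₂O(l) → 6 Cl⁻(aq) + 2 NO₃⁻(aq) + 8 H⁺(aq)
Q = [Cl⁻]^6·[NO₃⁻]^2·[H⁺]^8 / (P(Cl₂)^3·P(NO)^2); log Q = 5.660.
E = E° − (0.0592/n) log Q = +0.38 − (0.0592/6)(5.660) = +0.324 V.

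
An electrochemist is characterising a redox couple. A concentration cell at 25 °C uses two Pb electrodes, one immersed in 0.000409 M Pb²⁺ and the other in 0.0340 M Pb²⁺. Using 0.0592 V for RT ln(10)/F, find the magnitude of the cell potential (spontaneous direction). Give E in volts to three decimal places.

For a concentration cell E°cell = 0. The 0.0340 M side is the cathode (reduction is favoured where [Pb²⁺] is higher).
With n = 2, E = −(0.0592/2) log([Pb²⁺]ₐₙ/[Pb²⁺]꜀ₐₜ) = −(0.0592/2) log(0.000409/0.034) = −(0.0592/2)(-1.920) = +0.057 V.

+0.057 V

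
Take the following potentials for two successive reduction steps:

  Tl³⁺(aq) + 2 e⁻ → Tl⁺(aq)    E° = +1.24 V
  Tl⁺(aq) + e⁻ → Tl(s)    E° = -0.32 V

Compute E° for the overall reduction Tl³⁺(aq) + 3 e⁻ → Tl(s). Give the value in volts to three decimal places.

Since ΔG° = −nFE° is additive over sequential reductions, n₃E°₃ = n₁E°₁ + n₂E°₂.
E°₃ = (2×+1.24 + 1×-0.32) / 3 = (+2.160) / 3 = +0.720 V.
Simply averaging or adding the two E° values would be wrong; the electron-weighted sum is required.

+0.720 V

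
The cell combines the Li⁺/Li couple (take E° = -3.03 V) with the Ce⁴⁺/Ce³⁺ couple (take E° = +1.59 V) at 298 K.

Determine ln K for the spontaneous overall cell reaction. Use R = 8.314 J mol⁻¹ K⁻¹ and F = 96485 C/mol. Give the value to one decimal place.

Cathode: Ce⁴⁺/Ce³⁺; anode: Li⁺/Li. E°cell = (+1.59) − (-3.03) = +4.62 V, with n = 1.
ΔG° = −nFE° = −RT ln K, so ln K = nFE°/(RT) = (1)(96485)(+4.62) / ((8.314)(298)) = 179.918.

179.9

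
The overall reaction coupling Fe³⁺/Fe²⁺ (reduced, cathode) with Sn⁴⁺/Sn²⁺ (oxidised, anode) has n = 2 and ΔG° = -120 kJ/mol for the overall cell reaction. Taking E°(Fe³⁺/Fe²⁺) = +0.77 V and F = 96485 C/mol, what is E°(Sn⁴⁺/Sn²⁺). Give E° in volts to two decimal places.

+0.15 V

E°cell = −ΔG°/(nF) = −(-120×10³)/((2)(96485)) = +0.622 V.
Since Fe³⁺/Fe²⁺ is the cathode and Sn⁴⁺/Sn²⁺ the anode, E°cell = E°(Fe³⁺/Fe²⁺) − E°(Sn⁴⁺/Sn²⁺).
So E°(Sn⁴⁺/Sn²⁺) = E°(Fe³⁺/Fe²⁺) − E°cell = (+0.77) − (+0.622) = +0.15 V.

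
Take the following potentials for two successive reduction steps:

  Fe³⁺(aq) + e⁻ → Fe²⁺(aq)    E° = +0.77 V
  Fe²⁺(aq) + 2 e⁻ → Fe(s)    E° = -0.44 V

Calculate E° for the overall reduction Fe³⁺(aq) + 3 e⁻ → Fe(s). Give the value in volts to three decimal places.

-0.037 V

Standard free energies of sequential steps add: ΔG°₃ = ΔG°₁ + ΔG°₂, so n₃E°₃ = n₁E°₁ + n₂E°₂.
E°₃ = (1×+0.77 + 2×-0.44) / 3 = (-0.110) / 3 = -0.037 V.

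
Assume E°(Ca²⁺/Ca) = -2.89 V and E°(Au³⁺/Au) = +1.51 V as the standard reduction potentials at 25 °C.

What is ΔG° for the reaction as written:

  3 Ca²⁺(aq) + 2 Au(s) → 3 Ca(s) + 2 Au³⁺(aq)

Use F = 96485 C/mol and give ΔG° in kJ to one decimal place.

+2547.2 kJ

As written, Ca²⁺/Ca is reduced (cathode) and Au³⁺/Au is oxidised (anode), so E°cell = (-2.89) − (+1.51) = -4.40 V.
Balancing electrons gives n = 6.
ΔG° = −nFE° = −(6)(96485)(-4.40) = 2,547,204 J = +2547.2 kJ.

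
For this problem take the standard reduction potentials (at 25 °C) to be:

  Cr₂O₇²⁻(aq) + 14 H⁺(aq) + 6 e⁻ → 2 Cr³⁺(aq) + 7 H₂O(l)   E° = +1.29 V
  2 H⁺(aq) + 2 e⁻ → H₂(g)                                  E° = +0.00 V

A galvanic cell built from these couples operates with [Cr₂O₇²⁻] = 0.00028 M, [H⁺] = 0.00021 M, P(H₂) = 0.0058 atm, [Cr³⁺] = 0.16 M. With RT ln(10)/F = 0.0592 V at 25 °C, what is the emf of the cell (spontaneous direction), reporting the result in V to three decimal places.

Cr₂O₇²⁻/Cr³⁺ is the cathode (higher E°), H⁺/H₂ the anode: E°cell = +1.29 − (+0.00) = +1.29 V, n = 6.
Overall: Cr₂O₇²⁻(aq) + 8 H⁺(aq) + 3 H₂(g) → 2 Cr³⁺(aq) + 7 H₂O(l)
Q = [Cr³⁺]^2 / ([Cr₂O₇²⁻]·[H⁺]^8·P(H₂)^3); log Q = 38.093.
E = E° − (0.0592/n) log Q = +1.29 − (0.0592/6)(38.093) = +0.914 V.

+0.914 V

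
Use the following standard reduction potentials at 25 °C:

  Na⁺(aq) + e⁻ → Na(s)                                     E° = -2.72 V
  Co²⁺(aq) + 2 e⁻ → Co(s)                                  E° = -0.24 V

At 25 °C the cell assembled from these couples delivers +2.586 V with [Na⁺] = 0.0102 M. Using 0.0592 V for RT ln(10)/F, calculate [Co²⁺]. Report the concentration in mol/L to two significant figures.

0.40 M

Co²⁺/Co is the cathode, Na⁺/Na the anode: E°cell = +2.48 V, n = 2.
Overall reaction: Co²⁺(aq) + 2 Na(s) → Co(s) + 2 Na⁺(aq); Q = [Na⁺]^2/[Co²⁺]^1.
From E = E° − (0.0592/n) log Q: log Q = (E° − E)·n/0.0592 = (+2.48 − (+2.586))·2/0.0592 = -3.5811.
So 1·log[Co²⁺] = 2·log(0.0102) − log Q = -3.9828 − (-3.5811) = -0.4017; [Co²⁺] = 10^(-0.4017) ≈ 0.40 M.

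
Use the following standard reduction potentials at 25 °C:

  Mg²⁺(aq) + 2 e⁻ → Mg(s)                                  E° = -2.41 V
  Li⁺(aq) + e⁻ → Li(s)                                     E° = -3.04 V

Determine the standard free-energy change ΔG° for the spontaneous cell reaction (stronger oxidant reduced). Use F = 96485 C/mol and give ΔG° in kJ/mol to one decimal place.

-121.6 kJ/mol

Mg²⁺/Mg (E° = -2.41 V) is the cathode; Li⁺/Li (E° = -3.04 V) is the anode, so E°cell = +0.63 V.
Balancing electrons gives n = 2 (lcm of 2 and 1).
ΔG° = −nFE° = −(2)(96485)(+0.63) = -121,571 J = -121.6 kJ/mol.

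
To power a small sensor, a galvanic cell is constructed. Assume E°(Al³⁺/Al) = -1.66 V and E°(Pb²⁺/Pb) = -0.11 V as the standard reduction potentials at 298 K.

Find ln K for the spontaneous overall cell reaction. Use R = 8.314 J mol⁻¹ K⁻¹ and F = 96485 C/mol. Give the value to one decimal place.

362.2

Cathode: Pb²⁺/Pb; anode: Al³⁺/Al. E°cell = (-0.11) − (-1.66) = +1.55 V, with n = 6.
ΔG° = −nFE° = −RT ln K, so ln K = nFE°/(RT) = (6)(96485)(+1.55) / ((8.314)(298)) = 362.173.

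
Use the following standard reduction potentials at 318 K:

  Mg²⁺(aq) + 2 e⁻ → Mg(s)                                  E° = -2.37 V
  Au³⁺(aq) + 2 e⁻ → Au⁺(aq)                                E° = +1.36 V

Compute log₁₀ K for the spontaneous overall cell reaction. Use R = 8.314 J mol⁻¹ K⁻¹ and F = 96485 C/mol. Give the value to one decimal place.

118.2

Cathode: Au³⁺/Au⁺; anode: Mg²⁺/Mg. E°cell = (+1.36) − (-2.37) = +3.73 V, with n = 2.
ΔG° = −nFE° = −RT ln K, so ln K = nFE°/(RT) = (2)(96485)(+3.73) / ((8.314)(318)) = 272.246.
log₁₀ K = 272.246 / ln 10 = 118.2.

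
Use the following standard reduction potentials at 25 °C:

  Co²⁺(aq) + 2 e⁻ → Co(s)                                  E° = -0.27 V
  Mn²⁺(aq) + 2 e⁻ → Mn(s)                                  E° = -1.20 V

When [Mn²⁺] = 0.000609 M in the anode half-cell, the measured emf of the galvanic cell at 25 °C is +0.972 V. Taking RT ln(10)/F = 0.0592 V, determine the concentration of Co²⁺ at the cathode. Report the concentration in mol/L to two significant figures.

0.016 M

Co²⁺/Co is the cathode, Mn²⁺/Mn the anode: E°cell = +0.93 V, n = 2.
Overall reaction: Co²⁺(aq) + Mn(s) → Co(s) + Mn²⁺(aq); Q = [Mn²⁺]^1/[Co²⁺]^1.
From E = E° − (0.0592/n) log Q: log Q = (E° − E)·n/0.0592 = (+0.93 − (+0.972))·2/0.0592 = -1.4189.
So 1·log[Co²⁺] = 1·log(0.000609) − log Q = -3.2154 − (-1.4189) = -1.7965; [Co²⁺] = 10^(-1.7965) ≈ 0.016 M.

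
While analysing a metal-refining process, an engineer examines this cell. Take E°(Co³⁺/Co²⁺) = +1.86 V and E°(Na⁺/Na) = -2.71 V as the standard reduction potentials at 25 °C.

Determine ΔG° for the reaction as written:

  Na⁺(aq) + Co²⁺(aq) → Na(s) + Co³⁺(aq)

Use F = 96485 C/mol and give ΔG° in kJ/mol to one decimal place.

As written, Na⁺/Na is reduced (cathode) and Co³⁺/Co²⁺ is oxidised (anode), so E°cell = (-2.71) − (+1.86) = -4.57 V.
Balancing electrons gives n = 1.
ΔG° = −nFE° = −(1)(96485)(-4.57) = 440,936 J = +440.9 kJ/mol.

+440.9 kJ/mol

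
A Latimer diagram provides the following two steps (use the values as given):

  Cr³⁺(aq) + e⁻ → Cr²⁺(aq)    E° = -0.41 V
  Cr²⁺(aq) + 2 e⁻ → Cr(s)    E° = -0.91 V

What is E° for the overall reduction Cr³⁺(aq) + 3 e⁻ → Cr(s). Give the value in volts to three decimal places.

-0.743 V

Adding the free-energy changes (−nFE°) of the two steps gives −n₃FE°₃ = −n₁FE°₁ − n₂FE°₂.
E°₃ = (1×-0.41 + 2×-0.91) / 3 = (-2.230) / 3 = -0.743 V.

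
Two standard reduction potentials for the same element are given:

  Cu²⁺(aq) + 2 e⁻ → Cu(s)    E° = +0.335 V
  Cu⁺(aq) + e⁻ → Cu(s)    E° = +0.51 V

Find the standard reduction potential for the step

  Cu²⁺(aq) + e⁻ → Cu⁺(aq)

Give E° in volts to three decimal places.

+0.160 V

Sequential free energies add, so n₃E°₃ = n₁E°₁ + n₂E°₂.
With n₃ = 2, and the known step contributing 1×(+0.51) V, the unknown satisfies 1·E° = 2×(+0.335) − 1×(+0.51) = +0.160.
E° = +0.160 / 1 = +0.160 V.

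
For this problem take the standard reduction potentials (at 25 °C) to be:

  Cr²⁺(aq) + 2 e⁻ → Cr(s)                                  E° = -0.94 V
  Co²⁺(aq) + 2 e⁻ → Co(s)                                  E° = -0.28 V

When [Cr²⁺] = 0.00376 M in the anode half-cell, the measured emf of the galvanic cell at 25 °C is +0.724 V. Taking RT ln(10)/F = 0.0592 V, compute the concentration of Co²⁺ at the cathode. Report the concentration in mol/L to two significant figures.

0.55 M

Co²⁺/Co is the cathode, Cr²⁺/Cr the anode: E°cell = +0.66 V, n = 2.
Overall reaction: Co²⁺(aq) + Cr(s) → Co(s) + Cr²⁺(aq); Q = [Cr²⁺]^1/[Co²⁺]^1.
From E = E° − (0.0592/n) log Q: log Q = (E° − E)·n/0.0592 = (+0.66 − (+0.724))·2/0.0592 = -2.1622.
So 1·log[Co²⁺] = 1·log(0.00376) − log Q = -2.4248 − (-2.1622) = -0.2626; [Co²⁺] = 10^(-0.2626) ≈ 0.55 M.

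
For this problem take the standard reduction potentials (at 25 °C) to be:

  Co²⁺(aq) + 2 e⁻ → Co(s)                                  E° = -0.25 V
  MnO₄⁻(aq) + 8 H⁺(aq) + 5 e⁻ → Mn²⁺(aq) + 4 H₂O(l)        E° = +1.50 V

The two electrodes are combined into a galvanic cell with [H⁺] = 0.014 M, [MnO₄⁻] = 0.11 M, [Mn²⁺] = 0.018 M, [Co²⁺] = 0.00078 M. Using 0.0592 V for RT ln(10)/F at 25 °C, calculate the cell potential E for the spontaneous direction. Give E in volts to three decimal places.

MnO₄⁻/Mn²⁺ is the cathode (higher E°), Co²⁺/Co the anode: E°cell = +1.50 − (-0.25) = +1.75 V, n = 10.
Overall: 2 MnO₄⁻(aq) + 16 H⁺(aq) + 5 Co(s) → 2 Mn²⁺(aq) + 8 H₂O(l) + 5 Co²⁺(aq)
Q = [Mn²⁺]^2·[Co²⁺]^5 / ([MnO₄⁻]^2·[H⁺]^16); log Q = 12.550.
E = E° − (0.0592/n) log Q = +1.75 − (0.0592/10)(12.550) = +1.676 V.

+1.676 V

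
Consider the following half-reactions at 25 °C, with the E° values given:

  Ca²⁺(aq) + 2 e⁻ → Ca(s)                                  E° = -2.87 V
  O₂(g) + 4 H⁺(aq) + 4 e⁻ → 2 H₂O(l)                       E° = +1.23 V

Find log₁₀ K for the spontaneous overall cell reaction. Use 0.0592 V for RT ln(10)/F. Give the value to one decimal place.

Cathode: O₂/H₂O; anode: Ca²⁺/Ca. E°cell = +4.10 V, n = 4.
log K = nE°cell / 0.0592 = (4)(+4.10) / 0.0592 = 277.0.

277.0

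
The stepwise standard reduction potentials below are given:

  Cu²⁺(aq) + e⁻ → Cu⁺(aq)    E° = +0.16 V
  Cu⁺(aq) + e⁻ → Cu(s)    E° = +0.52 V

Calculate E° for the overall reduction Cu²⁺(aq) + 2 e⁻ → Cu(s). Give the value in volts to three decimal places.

Since ΔG° = −nFE° is additive over sequential reductions, n₃E°₃ = n₁E°₁ + n₂E°₂.
E°₃ = (1×+0.16 + 1×+0.52) / 2 = (+0.680) / 2 = +0.340 V.

+0.340 V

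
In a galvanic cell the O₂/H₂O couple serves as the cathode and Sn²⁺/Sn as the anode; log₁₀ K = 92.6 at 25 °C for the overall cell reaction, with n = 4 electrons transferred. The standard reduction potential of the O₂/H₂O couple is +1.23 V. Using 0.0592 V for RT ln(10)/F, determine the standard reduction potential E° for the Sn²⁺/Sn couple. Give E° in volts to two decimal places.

E°cell = (0.0592/n)·log K = (0.0592/4)(92.6) = +1.370 V.
Since O₂/H₂O is the cathode and Sn²⁺/Sn the anode, E°cell = E°(O₂/H₂O) − E°(Sn²⁺/Sn).
So E°(Sn²⁺/Sn) = E°(O₂/H₂O) − E°cell = (+1.23) − (+1.370) = -0.14 V.

-0.14 V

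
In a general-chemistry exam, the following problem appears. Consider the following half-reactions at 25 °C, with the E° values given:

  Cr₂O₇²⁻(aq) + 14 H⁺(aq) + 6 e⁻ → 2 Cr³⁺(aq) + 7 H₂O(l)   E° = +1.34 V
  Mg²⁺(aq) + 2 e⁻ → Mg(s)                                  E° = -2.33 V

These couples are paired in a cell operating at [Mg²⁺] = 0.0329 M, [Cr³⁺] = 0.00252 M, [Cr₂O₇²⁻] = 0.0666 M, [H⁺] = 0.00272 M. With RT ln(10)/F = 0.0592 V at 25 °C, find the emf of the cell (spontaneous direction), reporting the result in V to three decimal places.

Cr₂O₇²⁻/Cr³⁺ is the cathode (higher E°), Mg²⁺/Mg the anode: E°cell = +1.34 − (-2.33) = +3.67 V, n = 6.
Overall: Cr₂O₇²⁻(aq) + 14 H⁺(aq) + 3 Mg(s) → 2 Cr³⁺(aq) + 7 H₂O(l) + 3 Mg²⁺(aq)
Q = [Cr³⁺]^2·[Mg²⁺]^3 / ([Cr₂O₇²⁻]·[H⁺]^14); log Q = 27.447.
E = E° − (0.0592/n) log Q = +3.67 − (0.0592/6)(27.447) = +3.399 V.

+3.399 V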